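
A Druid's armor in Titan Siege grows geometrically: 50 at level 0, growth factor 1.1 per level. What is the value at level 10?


value = base * growth^level
= 50 * 1.1^10
= 50 * 2.593742
= 129.69

129.69 armor


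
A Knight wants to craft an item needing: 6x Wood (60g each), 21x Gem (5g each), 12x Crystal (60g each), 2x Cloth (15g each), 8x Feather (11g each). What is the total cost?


Cost breakdown:
  Wood: 6 * 60 = 360
  Gem: 21 * 5 = 105
  Crystal: 12 * 60 = 720
  Cloth: 2 * 15 = 30
  Feather: 8 * 11 = 88
Total = 360 + 105 + 720 + 30 + 88 = 1303

1303 gold


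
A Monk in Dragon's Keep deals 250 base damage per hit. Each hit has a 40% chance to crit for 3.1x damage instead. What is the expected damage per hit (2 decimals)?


E[dmg] = base * (1 + crit_chance * (crit_mult - 1))
cc as decimal = 40/100 = 0.4
cm - 1 = 3.1 - 1 = 2.1
Bonus factor = 0.4 * 2.1 = 0.84
Total multiplier = 1 + 0.84 = 1.84
Expected damage = 250 * 1.84 = 460.00

460.00 damage


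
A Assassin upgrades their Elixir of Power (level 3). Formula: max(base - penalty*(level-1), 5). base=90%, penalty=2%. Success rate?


raw_rate = 90 - 2 * (3 - 1)
= 90 - 2 * 2
= 90 - 4
= 86
Apply floor: max(86, 5) = 86%

86%


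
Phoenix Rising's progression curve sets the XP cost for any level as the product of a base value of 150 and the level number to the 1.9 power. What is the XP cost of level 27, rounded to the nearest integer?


XP = 150 * level^1.9
Substitute level = 27:
XP = 150 * 27^1.9
= 150 * 524.3136
= 78647

78647 XP


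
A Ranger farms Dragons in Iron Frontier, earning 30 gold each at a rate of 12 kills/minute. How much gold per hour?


Gold per minute = 30 * 12 = 360
Gold per hour = 360 * 60 = 21600

21600 gold/hour


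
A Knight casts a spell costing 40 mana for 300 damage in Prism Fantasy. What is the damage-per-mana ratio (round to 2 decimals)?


Efficiency = damage / mana
= 300 / 40
= 7.50

7.50 dmg/mana


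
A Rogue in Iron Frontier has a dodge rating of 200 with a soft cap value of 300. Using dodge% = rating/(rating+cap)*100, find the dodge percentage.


dodge% = 200 / (200 + 300) * 100
= 200 / 500 * 100
= 0.4 * 100
= 40.00%

40.00%


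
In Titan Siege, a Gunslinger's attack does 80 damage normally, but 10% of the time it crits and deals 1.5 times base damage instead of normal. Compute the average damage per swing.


E[dmg] = base * (1 + crit_chance * (crit_mult - 1))
cc as decimal = 10/100 = 0.1
cm - 1 = 1.5 - 1 = 0.5
Bonus factor = 0.1 * 0.5 = 0.05
Total multiplier = 1 + 0.05 = 1.05
Expected damage = 80 * 1.05 = 84.00

84.00 damage


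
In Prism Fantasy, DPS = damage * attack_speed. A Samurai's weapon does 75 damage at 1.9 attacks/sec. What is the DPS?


DPS = damage * attack_speed
= 75 * 1.9
= 142.5

142.5 DPS


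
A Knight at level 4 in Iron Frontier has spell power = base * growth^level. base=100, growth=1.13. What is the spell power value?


value = base * growth^level
= 100 * 1.13^4
= 100 * 1.630474
= 163.05

163.05 spell power


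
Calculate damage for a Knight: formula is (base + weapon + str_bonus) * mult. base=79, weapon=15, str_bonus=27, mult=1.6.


Sum base + weapon + str = 79 + 15 + 27 = 121
Multiply by 1.6:
121 * 1.6 = 193.6

193.6 damage


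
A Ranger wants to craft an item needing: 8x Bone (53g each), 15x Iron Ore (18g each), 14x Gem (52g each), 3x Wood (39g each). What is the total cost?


Cost breakdown:
  Bone: 8 * 53 = 424
  Iron Ore: 15 * 18 = 270
  Gem: 14 * 52 = 728
  Wood: 3 * 39 = 117
Total = 424 + 270 + 728 + 117 = 1539

1539 gold


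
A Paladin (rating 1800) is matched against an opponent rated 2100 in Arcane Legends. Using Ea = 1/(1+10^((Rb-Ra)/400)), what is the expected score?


Elo expected score: Ea = 1/(1 + 10^((Rb-Ra)/400))
Rb - Ra = 2100 - 1800 = 300
(Rb-Ra)/400 = 300/400 = 0.75
10^0.75 = 5.623413
Ea = 1/(1 + 5.623413) = 1/6.623413 = 0.1510

0.1510


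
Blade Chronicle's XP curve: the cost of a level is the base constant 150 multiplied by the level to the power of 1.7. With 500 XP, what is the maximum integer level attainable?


XP = 150 * level^1.7, so level = (XP / 150)^(1/1.7)
= (500 / 150)^(1/1.7)
= 3.3333^0.5882
= 2.0304
Floor: level = 2

level 2


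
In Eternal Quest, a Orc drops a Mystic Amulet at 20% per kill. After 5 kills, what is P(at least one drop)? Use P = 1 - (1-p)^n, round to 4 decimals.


P(at least one) = 1 - P(none) = 1 - (1-p)^n
p = 20/100 = 0.2
1 - p = 0.8
(1 - p)^5 = 0.8^5 = 0.327680
P(at least one) = 1 - 0.327680 = 0.6723

0.6723


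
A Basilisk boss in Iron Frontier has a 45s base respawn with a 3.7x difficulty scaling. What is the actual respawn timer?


Respawn time = base * multiplier
= 45 * 3.7
= 166.5 seconds

166.5 seconds


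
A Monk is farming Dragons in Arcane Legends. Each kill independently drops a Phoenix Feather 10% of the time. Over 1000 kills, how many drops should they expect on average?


Expected drops = kills * (drop_rate / 100)
= 1000 * (10 / 100)
= 1000 * 0.1
= 100.0

100.0 drops


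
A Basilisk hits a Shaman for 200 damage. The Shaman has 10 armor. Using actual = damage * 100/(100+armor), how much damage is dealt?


actual = 200 * 100 / (100 + 10)
= 200 * 100 / 110
= 20000 / 110
= 181.82

181.82 damage


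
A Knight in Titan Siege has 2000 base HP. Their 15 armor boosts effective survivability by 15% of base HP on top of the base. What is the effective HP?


EHP = 2000 * (1 + 15/100)
= 2000 * (1 + 0.15)
= 2000 * 1.15
= 2300.0

2300.0 EHP


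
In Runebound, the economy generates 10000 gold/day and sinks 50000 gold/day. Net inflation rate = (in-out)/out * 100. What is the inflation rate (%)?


Net gold = 10000 - 50000 = -40000
Inflation rate = net / sunk * 100 = -40000 / 50000 * 100
= -0.8 * 100
= -80.00%

-80.00%


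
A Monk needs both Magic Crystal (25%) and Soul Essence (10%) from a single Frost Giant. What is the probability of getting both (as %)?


For independent events, P(both) = P(A) * P(B)
= 25% * 10%
= 250 / 100 %
= 2.5%

2.5%


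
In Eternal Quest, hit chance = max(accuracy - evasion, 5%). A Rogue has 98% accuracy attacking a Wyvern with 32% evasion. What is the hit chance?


accuracy - evasion = 98 - 32 = 66
Apply floor: max(66, 5) = 66
Hit chance = 66%

66%


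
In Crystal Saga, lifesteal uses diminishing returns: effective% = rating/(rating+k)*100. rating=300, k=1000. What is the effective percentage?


effective% = rating / (rating + k) * 100
= 300 / (300 + 1000) * 100
= 300 / 1300 * 100
= 0.230769 * 100
= 23.08%

23.08%


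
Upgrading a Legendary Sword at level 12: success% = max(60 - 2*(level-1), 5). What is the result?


raw_rate = 60 - 2 * (12 - 1)
= 60 - 2 * 11
= 60 - 22
= 38
Apply floor: max(38, 5) = 38%

38%


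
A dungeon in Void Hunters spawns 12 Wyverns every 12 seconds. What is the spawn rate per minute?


Spawns per minute = count * (60 / interval)
= 12 * (60 / 12)
= 12 * 5.0
= 60.0

60.0 per minute


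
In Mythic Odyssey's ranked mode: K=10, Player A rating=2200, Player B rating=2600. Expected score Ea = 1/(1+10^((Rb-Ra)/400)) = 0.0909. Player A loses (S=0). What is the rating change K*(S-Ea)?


Elo update: delta = K * (S - Ea), where S = 0 (loses)
S - Ea = 0 - 0.0909 = -0.0909
Rating change = 10 * -0.0909
= -0.91

-0.91 rating points


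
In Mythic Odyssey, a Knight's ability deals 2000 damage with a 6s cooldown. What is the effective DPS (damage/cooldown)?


DPS = damage / cooldown
= 2000 / 6
= 333.33

333.33 DPS


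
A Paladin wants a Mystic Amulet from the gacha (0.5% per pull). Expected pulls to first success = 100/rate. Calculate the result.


Expected pulls for a geometric distribution = 1/p = 100 / rate%
= 100 / 0.5
= 200.0

200.0 pulls


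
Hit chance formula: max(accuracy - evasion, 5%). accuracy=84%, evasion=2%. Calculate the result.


accuracy - evasion = 84 - 2 = 82
Apply floor: max(82, 5) = 82
Hit chance = 82%

82%


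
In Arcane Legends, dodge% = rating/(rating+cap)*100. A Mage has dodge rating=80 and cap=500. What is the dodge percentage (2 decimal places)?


dodge% = 80 / (80 + 500) * 100
= 80 / 580 * 100
= 0.137931 * 100
= 13.79%

13.79%


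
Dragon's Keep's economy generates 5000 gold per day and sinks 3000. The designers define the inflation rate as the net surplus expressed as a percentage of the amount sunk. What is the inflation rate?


Net gold = 5000 - 3000 = 2000
Inflation rate = net / sunk * 100 = 2000 / 3000 * 100
= 0.666667 * 100
= 66.67%

66.67%


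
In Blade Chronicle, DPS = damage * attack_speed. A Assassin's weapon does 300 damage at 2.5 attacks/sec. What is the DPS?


DPS = damage * attack_speed
= 300 * 2.5
= 750.0

750.0 DPS


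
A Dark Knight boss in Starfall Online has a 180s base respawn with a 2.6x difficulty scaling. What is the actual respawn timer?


Respawn time = base * multiplier
= 180 * 2.6
= 468.0 seconds

468.0 seconds


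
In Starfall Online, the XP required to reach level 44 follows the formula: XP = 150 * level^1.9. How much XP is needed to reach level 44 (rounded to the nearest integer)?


XP = 150 * level^1.9
Substitute level = 44:
XP = 150 * 44^1.9
= 150 * 1326.0506
= 198908

198908 XP


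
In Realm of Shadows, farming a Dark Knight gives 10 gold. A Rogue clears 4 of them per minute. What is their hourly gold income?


Gold per minute = 10 * 4 = 40
Gold per hour = 40 * 60 = 2400

2400 gold/hour


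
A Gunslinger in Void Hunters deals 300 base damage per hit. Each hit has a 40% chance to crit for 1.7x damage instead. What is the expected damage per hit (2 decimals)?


E[dmg] = base * (1 + crit_chance * (crit_mult - 1))
cc as decimal = 40/100 = 0.4
cm - 1 = 1.7 - 1 = 0.7
Bonus factor = 0.4 * 0.7 = 0.28
Total multiplier = 1 + 0.28 = 1.28
Expected damage = 300 * 1.28 = 384.00

384.00 damage


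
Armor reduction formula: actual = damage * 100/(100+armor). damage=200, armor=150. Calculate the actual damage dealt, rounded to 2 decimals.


actual = 200 * 100 / (100 + 150)
= 200 * 100 / 250
= 20000 / 250
= 80.00

80.00 damage


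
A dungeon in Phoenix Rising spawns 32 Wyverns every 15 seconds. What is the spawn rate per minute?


Spawns per minute = count * (60 / interval)
= 32 * (60 / 15)
= 32 * 4.0
= 128.0

128.0 per minute


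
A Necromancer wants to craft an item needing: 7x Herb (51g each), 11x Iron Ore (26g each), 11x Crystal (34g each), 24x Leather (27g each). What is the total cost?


Cost breakdown:
  Herb: 7 * 51 = 357
  Iron Ore: 11 * 26 = 286
  Crystal: 11 * 34 = 374
  Leather: 24 * 27 = 648
Total = 357 + 286 + 374 + 648 = 1665

1665 gold


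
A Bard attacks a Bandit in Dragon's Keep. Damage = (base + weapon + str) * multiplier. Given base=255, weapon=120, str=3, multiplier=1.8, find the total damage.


Sum base + weapon + str = 255 + 120 + 3 = 378
Multiply by 1.8:
378 * 1.8 = 680.4

680.4 damage


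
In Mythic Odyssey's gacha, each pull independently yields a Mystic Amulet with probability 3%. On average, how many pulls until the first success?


Expected pulls for a geometric distribution = 1/p = 100 / rate%
= 100 / 3
= 33.33

33.33 pulls


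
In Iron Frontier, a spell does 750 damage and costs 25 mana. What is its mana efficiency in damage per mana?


Efficiency = damage / mana
= 750 / 25
= 30.00

30.00 dmg/mana


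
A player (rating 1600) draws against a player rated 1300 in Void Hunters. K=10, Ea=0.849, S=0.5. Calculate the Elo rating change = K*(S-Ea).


Elo update: delta = K * (S - Ea), where S = 0.5 (draws)
S - Ea = 0.5 - 0.849 = -0.349
Rating change = 10 * -0.349
= -3.49

-3.49 rating points


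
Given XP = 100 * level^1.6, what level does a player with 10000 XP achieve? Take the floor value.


XP = 100 * level^1.6, so level = (XP / 100)^(1/1.6)
= (10000 / 100)^(1/1.6)
= 100.0^0.625
= 17.7828
Floor: level = 17

level 17


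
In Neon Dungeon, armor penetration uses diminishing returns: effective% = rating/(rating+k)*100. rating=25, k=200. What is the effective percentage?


effective% = rating / (rating + k) * 100
= 25 / (25 + 200) * 100
= 25 / 225 * 100
= 0.111111 * 100
= 11.11%

11.11%


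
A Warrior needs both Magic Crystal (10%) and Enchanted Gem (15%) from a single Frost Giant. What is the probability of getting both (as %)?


For independent events, P(both) = P(A) * P(B)
= 10% * 15%
= 150 / 100 %
= 1.5%

1.5%


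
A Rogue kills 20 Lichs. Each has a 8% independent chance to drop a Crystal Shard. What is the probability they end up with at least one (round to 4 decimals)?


P(at least one) = 1 - P(none) = 1 - (1-p)^n
p = 8/100 = 0.08
1 - p = 0.92
(1 - p)^20 = 0.92^20 = 0.188693
P(at least one) = 1 - 0.188693 = 0.8113

0.8113


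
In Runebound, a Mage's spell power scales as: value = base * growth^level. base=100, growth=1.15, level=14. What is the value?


value = base * growth^level
= 100 * 1.15^14
= 100 * 7.075706
= 707.57

707.57 spell power


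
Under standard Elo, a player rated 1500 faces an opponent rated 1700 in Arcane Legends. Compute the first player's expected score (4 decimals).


Elo expected score: Ea = 1/(1 + 10^((Rb-Ra)/400))
Rb - Ra = 1700 - 1500 = 200
(Rb-Ra)/400 = 200/400 = 0.5
10^0.5 = 3.162278
Ea = 1/(1 + 3.162278) = 1/4.162278 = 0.2403

0.2403


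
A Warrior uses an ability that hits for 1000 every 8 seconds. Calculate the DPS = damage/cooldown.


DPS = damage / cooldown
= 1000 / 8
= 125.00

125.00 DPS


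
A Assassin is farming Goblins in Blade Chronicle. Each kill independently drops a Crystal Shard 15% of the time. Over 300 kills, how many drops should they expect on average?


Expected drops = kills * (drop_rate / 100)
= 300 * (15 / 100)
= 300 * 0.15
= 45.0

45.0 drops


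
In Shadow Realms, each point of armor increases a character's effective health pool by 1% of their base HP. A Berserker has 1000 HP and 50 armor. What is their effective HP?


EHP = 1000 * (1 + 50/100)
= 1000 * (1 + 0.5)
= 1000 * 1.5
= 1500.0

1500.0 EHP


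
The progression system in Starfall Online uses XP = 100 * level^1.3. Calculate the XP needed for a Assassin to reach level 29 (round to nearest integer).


XP = 100 * level^1.3
Substitute level = 29:
XP = 100 * 29^1.3
= 100 * 79.6375
= 7964

7964 XP


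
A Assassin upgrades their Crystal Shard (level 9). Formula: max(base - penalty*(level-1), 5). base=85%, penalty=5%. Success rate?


raw_rate = 85 - 5 * (9 - 1)
= 85 - 5 * 8
= 85 - 40
= 45
Apply floor: max(45, 5) = 45%

45%


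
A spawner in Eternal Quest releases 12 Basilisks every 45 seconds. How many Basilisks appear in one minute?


Spawns per minute = count * (60 / interval)
= 12 * (60 / 45)
= 12 * 1.3333
= 16.0

16.0 per minute


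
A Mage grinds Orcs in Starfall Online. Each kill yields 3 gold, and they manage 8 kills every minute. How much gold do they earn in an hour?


Gold per minute = 3 * 8 = 24
Gold per hour = 24 * 60 = 1440

1440 gold/hour


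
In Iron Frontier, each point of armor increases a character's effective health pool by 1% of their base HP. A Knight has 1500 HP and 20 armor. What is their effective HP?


EHP = 1500 * (1 + 20/100)
= 1500 * (1 + 0.2)
= 1500 * 1.2
= 1800.0

1800.0 EHP


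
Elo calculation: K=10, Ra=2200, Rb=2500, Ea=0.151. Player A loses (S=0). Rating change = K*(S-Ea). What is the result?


Elo update: delta = K * (S - Ea), where S = 0 (loses)
S - Ea = 0 - 0.151 = -0.151
Rating change = 10 * -0.151
= -1.51

-1.51 rating points


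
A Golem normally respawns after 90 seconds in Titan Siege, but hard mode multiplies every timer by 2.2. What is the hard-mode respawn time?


Respawn time = base * multiplier
= 90 * 2.2
= 198.0 seconds

198.0 seconds


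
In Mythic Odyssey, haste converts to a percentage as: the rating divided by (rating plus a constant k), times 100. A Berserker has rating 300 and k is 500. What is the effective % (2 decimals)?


effective% = rating / (rating + k) * 100
= 300 / (300 + 500) * 100
= 300 / 800 * 100
= 0.375 * 100
= 37.50%

37.50%


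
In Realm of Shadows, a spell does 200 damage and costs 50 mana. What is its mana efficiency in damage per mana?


Efficiency = damage / mana
= 200 / 50
= 4.00

4.00 dmg/mana


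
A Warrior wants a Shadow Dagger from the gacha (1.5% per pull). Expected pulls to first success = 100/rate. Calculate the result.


Expected pulls for a geometric distribution = 1/p = 100 / rate%
= 100 / 1.5
= 66.67

66.67 pulls


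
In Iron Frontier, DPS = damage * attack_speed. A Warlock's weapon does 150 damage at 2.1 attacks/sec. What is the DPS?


DPS = damage * attack_speed
= 150 * 2.1
= 315.0

315.0 DPS


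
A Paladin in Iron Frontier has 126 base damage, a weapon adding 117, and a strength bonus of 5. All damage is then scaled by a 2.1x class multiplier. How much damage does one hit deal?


Sum base + weapon + str = 126 + 117 + 5 = 248
Multiply by 2.1:
248 * 2.1 = 520.8

520.8 damage


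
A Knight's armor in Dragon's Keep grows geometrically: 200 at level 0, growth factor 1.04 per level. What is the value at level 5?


value = base * growth^level
= 200 * 1.04^5
= 200 * 1.216653
= 243.33

243.33 armor


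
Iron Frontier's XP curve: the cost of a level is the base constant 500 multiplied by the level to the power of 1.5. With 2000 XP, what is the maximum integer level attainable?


XP = 500 * level^1.5, so level = (XP / 500)^(1/1.5)
= (2000 / 500)^(1/1.5)
= 4.0^0.6667
= 2.5198
Floor: level = 2

level 2


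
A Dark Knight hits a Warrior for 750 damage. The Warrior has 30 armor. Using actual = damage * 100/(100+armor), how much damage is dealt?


actual = 750 * 100 / (100 + 30)
= 750 * 100 / 130
= 75000 / 130
= 576.92

576.92 damage


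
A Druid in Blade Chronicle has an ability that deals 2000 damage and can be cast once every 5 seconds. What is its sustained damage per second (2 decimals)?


DPS = damage / cooldown
= 2000 / 5
= 400.00

400.00 DPS


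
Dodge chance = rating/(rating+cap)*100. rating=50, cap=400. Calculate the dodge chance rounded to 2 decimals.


dodge% = 50 / (50 + 400) * 100
= 50 / 450 * 100
= 0.111111 * 100
= 11.11%

11.11%


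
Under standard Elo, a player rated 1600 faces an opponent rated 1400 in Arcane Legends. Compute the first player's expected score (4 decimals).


Elo expected score: Ea = 1/(1 + 10^((Rb-Ra)/400))
Rb - Ra = 1400 - 1600 = -200
(Rb-Ra)/400 = -200/400 = -0.5
10^-0.5 = 0.316228
Ea = 1/(1 + 0.316228) = 1/1.316228 = 0.7597

0.7597


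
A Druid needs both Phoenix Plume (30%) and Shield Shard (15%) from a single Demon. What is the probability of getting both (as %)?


For independent events, P(both) = P(A) * P(B)
= 30% * 15%
= 450 / 100 %
= 4.5%

4.5%


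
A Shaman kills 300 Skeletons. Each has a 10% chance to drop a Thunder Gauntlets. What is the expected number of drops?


Expected drops = kills * (drop_rate / 100)
= 300 * (10 / 100)
= 300 * 0.1
= 30.0

30.0 drops


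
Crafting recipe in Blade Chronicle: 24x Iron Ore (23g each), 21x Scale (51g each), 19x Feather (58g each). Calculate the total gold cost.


Cost breakdown:
  Iron Ore: 24 * 23 = 552
  Scale: 21 * 51 = 1071
  Feather: 19 * 58 = 1102
Total = 552 + 1071 + 1102 = 2725

2725 gold


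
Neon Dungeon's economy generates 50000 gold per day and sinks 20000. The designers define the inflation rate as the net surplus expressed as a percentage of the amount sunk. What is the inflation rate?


Net gold = 50000 - 20000 = 30000
Inflation rate = net / sunk * 100 = 30000 / 20000 * 100
= 1.5 * 100
= 150.00%

150.00%


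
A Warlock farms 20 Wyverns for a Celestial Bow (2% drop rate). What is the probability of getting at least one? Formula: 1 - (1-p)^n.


P(at least one) = 1 - P(none) = 1 - (1-p)^n
p = 2/100 = 0.02
1 - p = 0.98
(1 - p)^20 = 0.98^20 = 0.667608
P(at least one) = 1 - 0.667608 = 0.3324

0.3324


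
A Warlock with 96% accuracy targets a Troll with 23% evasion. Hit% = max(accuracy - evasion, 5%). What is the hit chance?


accuracy - evasion = 96 - 23 = 73
Apply floor: max(73, 5) = 73
Hit chance = 73%

73%


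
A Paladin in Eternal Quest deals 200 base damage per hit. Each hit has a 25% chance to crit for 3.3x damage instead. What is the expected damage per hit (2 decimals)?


E[dmg] = base * (1 + crit_chance * (crit_mult - 1))
cc as decimal = 25/100 = 0.25
cm - 1 = 3.3 - 1 = 2.3
Bonus factor = 0.25 * 2.3 = 0.575
Total multiplier = 1 + 0.575 = 1.575
Expected damage = 200 * 1.575 = 315.00

315.00 damage


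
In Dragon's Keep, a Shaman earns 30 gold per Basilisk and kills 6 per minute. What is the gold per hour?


Gold per minute = 30 * 6 = 180
Gold per hour = 180 * 60 = 10800

10800 gold/hour


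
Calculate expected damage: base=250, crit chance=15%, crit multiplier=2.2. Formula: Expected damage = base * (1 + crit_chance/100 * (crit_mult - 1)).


E[dmg] = base * (1 + crit_chance * (crit_mult - 1))
cc as decimal = 15/100 = 0.15
cm - 1 = 2.2 - 1 = 1.2
Bonus factor = 0.15 * 1.2 = 0.18
Total multiplier = 1 + 0.18 = 1.18
Expected damage = 250 * 1.18 = 295.00

295.00 damage


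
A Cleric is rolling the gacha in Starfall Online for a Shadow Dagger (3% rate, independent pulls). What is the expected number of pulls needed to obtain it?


Expected pulls for a geometric distribution = 1/p = 100 / rate%
= 100 / 3
= 33.33

33.33 pulls


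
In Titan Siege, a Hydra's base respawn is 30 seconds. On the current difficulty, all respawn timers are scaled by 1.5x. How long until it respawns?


Respawn time = base * multiplier
= 30 * 1.5
= 45.0 seconds

45.0 seconds


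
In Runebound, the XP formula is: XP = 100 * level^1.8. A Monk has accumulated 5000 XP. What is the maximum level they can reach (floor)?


XP = 100 * level^1.8, so level = (XP / 100)^(1/1.8)
= (5000 / 100)^(1/1.8)
= 50.0^0.5556
= 8.7876
Floor: level = 8

level 8


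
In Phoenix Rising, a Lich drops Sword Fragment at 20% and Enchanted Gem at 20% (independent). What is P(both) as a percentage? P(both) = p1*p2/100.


For independent events, P(both) = P(A) * P(B)
= 20% * 20%
= 400 / 100 %
= 4.0%

4.0%


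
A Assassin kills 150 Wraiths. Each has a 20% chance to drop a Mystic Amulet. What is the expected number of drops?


Expected drops = kills * (drop_rate / 100)
= 150 * (20 / 100)
= 150 * 0.2
= 30.0

30.0 drops


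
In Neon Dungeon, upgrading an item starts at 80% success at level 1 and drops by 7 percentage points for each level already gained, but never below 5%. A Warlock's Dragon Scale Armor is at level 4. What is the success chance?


raw_rate = 80 - 7 * (4 - 1)
= 80 - 7 * 3
= 80 - 21
= 59
Apply floor: max(59, 5) = 59%

59%


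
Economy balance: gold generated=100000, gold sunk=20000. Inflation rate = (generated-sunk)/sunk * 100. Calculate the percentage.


Net gold = 100000 - 20000 = 80000
Inflation rate = net / sunk * 100 = 80000 / 20000 * 100
= 4.0 * 100
= 400.00%

400.00%


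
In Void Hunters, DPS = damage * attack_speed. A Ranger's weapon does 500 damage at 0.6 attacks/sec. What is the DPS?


DPS = damage * attack_speed
= 500 * 0.6
= 300.0

300.0 DPS


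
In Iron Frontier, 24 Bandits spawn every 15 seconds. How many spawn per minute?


Spawns per minute = count * (60 / interval)
= 24 * (60 / 15)
= 24 * 4.0
= 96.0

96.0 per minute


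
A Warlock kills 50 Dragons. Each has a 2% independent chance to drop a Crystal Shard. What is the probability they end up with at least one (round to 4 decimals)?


P(at least one) = 1 - P(none) = 1 - (1-p)^n
p = 2/100 = 0.02
1 - p = 0.98
(1 - p)^50 = 0.98^50 = 0.364170
P(at least one) = 1 - 0.364170 = 0.6358

0.6358


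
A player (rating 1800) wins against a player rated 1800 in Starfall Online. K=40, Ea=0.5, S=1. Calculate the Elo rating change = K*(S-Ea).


Elo update: delta = K * (S - Ea), where S = 1 (wins)
S - Ea = 1 - 0.5 = 0.5
Rating change = 40 * 0.5
= 20.00

20.00 rating points


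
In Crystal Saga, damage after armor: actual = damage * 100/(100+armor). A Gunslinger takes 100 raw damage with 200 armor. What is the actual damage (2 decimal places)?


actual = 100 * 100 / (100 + 200)
= 100 * 100 / 300
= 10000 / 300
= 33.33

33.33 damage


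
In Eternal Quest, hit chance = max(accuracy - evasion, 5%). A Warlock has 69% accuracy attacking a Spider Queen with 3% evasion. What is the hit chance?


accuracy - evasion = 69 - 3 = 66
Apply floor: max(66, 5) = 66
Hit chance = 66%

66%


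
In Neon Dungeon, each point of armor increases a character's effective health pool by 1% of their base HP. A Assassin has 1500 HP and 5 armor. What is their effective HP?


EHP = 1500 * (1 + 5/100)
= 1500 * (1 + 0.05)
= 1500 * 1.05
= 1575.0

1575.0 EHP


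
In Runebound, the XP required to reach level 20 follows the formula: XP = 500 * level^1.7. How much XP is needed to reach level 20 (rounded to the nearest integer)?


XP = 500 * level^1.7
Substitute level = 20:
XP = 500 * 20^1.7
= 500 * 162.8362
= 81418

81418 XP


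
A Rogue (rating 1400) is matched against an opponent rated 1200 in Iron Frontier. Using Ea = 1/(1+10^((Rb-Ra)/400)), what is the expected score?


Elo expected score: Ea = 1/(1 + 10^((Rb-Ra)/400))
Rb - Ra = 1200 - 1400 = -200
(Rb-Ra)/400 = -200/400 = -0.5
10^-0.5 = 0.316228
Ea = 1/(1 + 0.316228) = 1/1.316228 = 0.7597

0.7597


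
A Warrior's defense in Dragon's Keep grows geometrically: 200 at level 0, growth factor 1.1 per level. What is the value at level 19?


value = base * growth^level
= 200 * 1.1^19
= 200 * 6.115909
= 1223.18

1223.18 defense


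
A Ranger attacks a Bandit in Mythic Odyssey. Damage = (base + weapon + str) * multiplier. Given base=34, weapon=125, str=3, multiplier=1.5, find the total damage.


Sum base + weapon + str = 34 + 125 + 3 = 162
Multiply by 1.5:
162 * 1.5 = 243.0

243.0 damage


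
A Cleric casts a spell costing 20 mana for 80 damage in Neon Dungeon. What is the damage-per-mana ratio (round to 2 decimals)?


Efficiency = damage / mana
= 80 / 20
= 4.00

4.00 dmg/mana


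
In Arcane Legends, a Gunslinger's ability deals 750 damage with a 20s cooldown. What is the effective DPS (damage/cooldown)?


DPS = damage / cooldown
= 750 / 20
= 37.50

37.50 DPS


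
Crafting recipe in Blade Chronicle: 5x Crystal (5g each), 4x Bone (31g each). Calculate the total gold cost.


Cost breakdown:
  Crystal: 5 * 5 = 25
  Bone: 4 * 31 = 124
Total = 25 + 124 = 149

149 gold


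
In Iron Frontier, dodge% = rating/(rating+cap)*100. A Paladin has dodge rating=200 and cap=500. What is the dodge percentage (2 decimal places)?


dodge% = 200 / (200 + 500) * 100
= 200 / 700 * 100
= 0.285714 * 100
= 28.57%

28.57%


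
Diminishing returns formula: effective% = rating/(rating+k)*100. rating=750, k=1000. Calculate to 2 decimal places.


effective% = rating / (rating + k) * 100
= 750 / (750 + 1000) * 100
= 750 / 1750 * 100
= 0.428571 * 100
= 42.86%

42.86%


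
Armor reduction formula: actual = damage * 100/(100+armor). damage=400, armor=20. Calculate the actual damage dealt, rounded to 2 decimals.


actual = 400 * 100 / (100 + 20)
= 400 * 100 / 120
= 40000 / 120
= 333.33

333.33 damage


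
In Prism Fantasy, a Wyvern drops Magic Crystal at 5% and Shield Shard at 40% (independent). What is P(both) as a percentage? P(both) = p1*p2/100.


For independent events, P(both) = P(A) * P(B)
= 5% * 40%
= 200 / 100 %
= 2.0%

2.0%


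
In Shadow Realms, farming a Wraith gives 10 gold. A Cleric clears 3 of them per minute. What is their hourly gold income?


Gold per minute = 10 * 3 = 30
Gold per hour = 30 * 60 = 1800

1800 gold/hour


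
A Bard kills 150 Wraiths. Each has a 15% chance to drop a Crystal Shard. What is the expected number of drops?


Expected drops = kills * (drop_rate / 100)
= 150 * (15 / 100)
= 150 * 0.15
= 22.5

22.5 drops


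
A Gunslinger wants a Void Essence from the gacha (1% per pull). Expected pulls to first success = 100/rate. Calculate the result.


Expected pulls for a geometric distribution = 1/p = 100 / rate%
= 100 / 1
= 100.0

100.0 pulls


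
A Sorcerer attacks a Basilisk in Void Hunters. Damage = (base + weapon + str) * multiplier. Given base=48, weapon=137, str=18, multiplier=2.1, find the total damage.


Sum base + weapon + str = 48 + 137 + 18 = 203
Multiply by 2.1:
203 * 2.1 = 426.3

426.3 damage


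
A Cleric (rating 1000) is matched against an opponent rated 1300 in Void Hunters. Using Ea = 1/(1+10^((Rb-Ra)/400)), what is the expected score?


Elo expected score: Ea = 1/(1 + 10^((Rb-Ra)/400))
Rb - Ra = 1300 - 1000 = 300
(Rb-Ra)/400 = 300/400 = 0.75
10^0.75 = 5.623413
Ea = 1/(1 + 5.623413) = 1/6.623413 = 0.1510

0.1510


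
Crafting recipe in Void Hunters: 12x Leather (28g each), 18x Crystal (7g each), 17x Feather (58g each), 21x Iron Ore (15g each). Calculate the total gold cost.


Cost breakdown:
  Leather: 12 * 28 = 336
  Crystal: 18 * 7 = 126
  Feather: 17 * 58 = 986
  Iron Ore: 21 * 15 = 315
Total = 336 + 126 + 986 + 315 = 1763

1763 gold


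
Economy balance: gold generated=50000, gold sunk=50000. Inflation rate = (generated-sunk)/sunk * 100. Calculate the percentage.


Net gold = 50000 - 50000 = 0
Inflation rate = net / sunk * 100 = 0 / 50000 * 100
= 0.0 * 100
= 0.00%

0.00%


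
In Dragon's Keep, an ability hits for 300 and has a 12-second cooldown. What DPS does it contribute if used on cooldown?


DPS = damage / cooldown
= 300 / 12
= 25.00

25.00 DPS


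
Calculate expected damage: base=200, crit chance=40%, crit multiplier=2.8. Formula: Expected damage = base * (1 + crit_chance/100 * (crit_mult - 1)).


E[dmg] = base * (1 + crit_chance * (crit_mult - 1))
cc as decimal = 40/100 = 0.4
cm - 1 = 2.8 - 1 = 1.8
Bonus factor = 0.4 * 1.8 = 0.72
Total multiplier = 1 + 0.72 = 1.72
Expected damage = 200 * 1.72 = 344.00

344.00 damage


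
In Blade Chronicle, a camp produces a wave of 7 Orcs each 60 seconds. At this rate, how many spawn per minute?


Spawns per minute = count * (60 / interval)
= 7 * (60 / 60)
= 7 * 1.0
= 7.0

7.0 per minute


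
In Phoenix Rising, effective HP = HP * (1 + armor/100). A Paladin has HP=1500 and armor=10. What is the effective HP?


EHP = 1500 * (1 + 10/100)
= 1500 * (1 + 0.1)
= 1500 * 1.1
= 1650.0

1650.0 EHP


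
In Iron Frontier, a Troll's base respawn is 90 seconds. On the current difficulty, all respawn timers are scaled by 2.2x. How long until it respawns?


Respawn time = base * multiplier
= 90 * 2.2
= 198.0 seconds

198.0 seconds


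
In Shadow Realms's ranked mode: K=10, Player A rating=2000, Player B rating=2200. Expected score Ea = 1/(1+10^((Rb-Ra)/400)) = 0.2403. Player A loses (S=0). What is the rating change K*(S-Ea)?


Elo update: delta = K * (S - Ea), where S = 0 (loses)
S - Ea = 0 - 0.2403 = -0.2403
Rating change = 10 * -0.2403
= -2.40

-2.40 rating points


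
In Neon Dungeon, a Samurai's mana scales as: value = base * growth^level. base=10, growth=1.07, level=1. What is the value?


value = base * growth^level
= 10 * 1.07^1
= 10 * 1.07
= 10.70

10.70 mana


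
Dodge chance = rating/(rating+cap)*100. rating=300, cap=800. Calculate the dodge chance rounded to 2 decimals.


dodge% = 300 / (300 + 800) * 100
= 300 / 1100 * 100
= 0.272727 * 100
= 27.27%

27.27%


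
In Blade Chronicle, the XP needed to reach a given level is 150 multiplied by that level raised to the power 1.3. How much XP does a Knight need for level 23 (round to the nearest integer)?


XP = 150 * level^1.3
Substitute level = 23:
XP = 150 * 23^1.3
= 150 * 58.9178
= 8838

8838 XP


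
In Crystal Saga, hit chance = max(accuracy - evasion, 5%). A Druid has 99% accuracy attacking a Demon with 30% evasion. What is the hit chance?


accuracy - evasion = 99 - 30 = 69
Apply floor: max(69, 5) = 69
Hit chance = 69%

69%


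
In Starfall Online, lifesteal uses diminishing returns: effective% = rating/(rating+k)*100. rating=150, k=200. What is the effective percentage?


effective% = rating / (rating + k) * 100
= 150 / (150 + 200) * 100
= 150 / 350 * 100
= 0.428571 * 100
= 42.86%

42.86%


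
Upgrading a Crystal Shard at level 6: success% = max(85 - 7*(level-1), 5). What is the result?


raw_rate = 85 - 7 * (6 - 1)
= 85 - 7 * 5
= 85 - 35
= 50
Apply floor: max(50, 5) = 50%

50%


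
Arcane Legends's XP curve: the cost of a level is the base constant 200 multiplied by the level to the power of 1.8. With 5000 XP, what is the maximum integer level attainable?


XP = 200 * level^1.8, so level = (XP / 200)^(1/1.8)
= (5000 / 200)^(1/1.8)
= 25.0^0.5556
= 5.9791
Floor: level = 5

level 5


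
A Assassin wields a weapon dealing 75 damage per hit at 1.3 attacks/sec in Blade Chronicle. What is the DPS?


DPS = damage * attack_speed
= 75 * 1.3
= 97.5

97.5 DPS


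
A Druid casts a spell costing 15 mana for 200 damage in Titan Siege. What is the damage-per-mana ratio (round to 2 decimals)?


Efficiency = damage / mana
= 200 / 15
= 13.33

13.33 dmg/mana


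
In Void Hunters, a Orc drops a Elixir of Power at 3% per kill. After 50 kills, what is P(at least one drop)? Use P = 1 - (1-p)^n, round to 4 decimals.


P(at least one) = 1 - P(none) = 1 - (1-p)^n
p = 3/100 = 0.03
1 - p = 0.97
(1 - p)^50 = 0.97^50 = 0.218065
P(at least one) = 1 - 0.218065 = 0.7819

0.7819


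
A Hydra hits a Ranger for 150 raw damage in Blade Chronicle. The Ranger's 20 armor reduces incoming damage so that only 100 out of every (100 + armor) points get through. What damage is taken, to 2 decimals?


actual = 150 * 100 / (100 + 20)
= 150 * 100 / 120
= 15000 / 120
= 125.00

125.00 damage


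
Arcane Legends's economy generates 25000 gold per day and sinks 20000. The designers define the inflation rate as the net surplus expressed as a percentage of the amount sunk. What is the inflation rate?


Net gold = 25000 - 20000 = 5000
Inflation rate = net / sunk * 100 = 5000 / 20000 * 100
= 0.25 * 100
= 25.00%

25.00%


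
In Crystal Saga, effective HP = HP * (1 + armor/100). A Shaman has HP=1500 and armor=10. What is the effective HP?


EHP = 1500 * (1 + 10/100)
= 1500 * (1 + 0.1)
= 1500 * 1.1
= 1650.0

1650.0 EHP


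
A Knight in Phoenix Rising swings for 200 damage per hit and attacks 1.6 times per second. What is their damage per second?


DPS = damage * attack_speed
= 200 * 1.6
= 320.0

320.0 DPS


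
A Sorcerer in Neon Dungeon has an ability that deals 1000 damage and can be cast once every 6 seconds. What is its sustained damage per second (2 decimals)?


DPS = damage / cooldown
= 1000 / 6
= 166.67

166.67 DPS


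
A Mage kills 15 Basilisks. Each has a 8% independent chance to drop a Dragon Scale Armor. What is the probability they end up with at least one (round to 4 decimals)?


P(at least one) = 1 - P(none) = 1 - (1-p)^n
p = 8/100 = 0.08
1 - p = 0.92
(1 - p)^15 = 0.92^15 = 0.286297
P(at least one) = 1 - 0.286297 = 0.7137

0.7137


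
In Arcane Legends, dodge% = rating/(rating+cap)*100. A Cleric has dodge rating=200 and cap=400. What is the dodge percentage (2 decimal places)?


dodge% = 200 / (200 + 400) * 100
= 200 / 600 * 100
= 0.333333 * 100
= 33.33%

33.33%


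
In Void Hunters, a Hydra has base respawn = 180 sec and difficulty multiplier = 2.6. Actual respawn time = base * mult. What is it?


Respawn time = base * multiplier
= 180 * 2.6
= 468.0 seconds

468.0 seconds


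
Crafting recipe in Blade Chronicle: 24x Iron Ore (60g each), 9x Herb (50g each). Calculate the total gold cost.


Cost breakdown:
  Iron Ore: 24 * 60 = 1440
  Herb: 9 * 50 = 450
Total = 1440 + 450 = 1890

1890 gold


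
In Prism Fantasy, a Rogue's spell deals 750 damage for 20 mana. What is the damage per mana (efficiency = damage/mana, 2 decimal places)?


Efficiency = damage / mana
= 750 / 20
= 37.50

37.50 dmg/mana


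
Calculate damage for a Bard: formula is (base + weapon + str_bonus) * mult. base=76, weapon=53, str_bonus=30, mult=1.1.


Sum base + weapon + str = 76 + 53 + 30 = 159
Multiply by 1.1:
159 * 1.1 = 174.9

174.9 damage


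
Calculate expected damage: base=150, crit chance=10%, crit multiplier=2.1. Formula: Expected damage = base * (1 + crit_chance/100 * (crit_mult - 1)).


E[dmg] = base * (1 + crit_chance * (crit_mult - 1))
cc as decimal = 10/100 = 0.1
cm - 1 = 2.1 - 1 = 1.1
Bonus factor = 0.1 * 1.1 = 0.11
Total multiplier = 1 + 0.11 = 1.11
Expected damage = 150 * 1.11 = 166.50

166.50 damage


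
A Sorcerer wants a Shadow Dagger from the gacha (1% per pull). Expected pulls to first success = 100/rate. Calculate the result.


Expected pulls for a geometric distribution = 1/p = 100 / rate%
= 100 / 1
= 100.0

100.0 pulls


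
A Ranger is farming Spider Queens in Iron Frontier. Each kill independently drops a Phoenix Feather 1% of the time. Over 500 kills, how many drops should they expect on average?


Expected drops = kills * (drop_rate / 100)
= 500 * (1 / 100)
= 500 * 0.01
= 5.0

5.0 drops


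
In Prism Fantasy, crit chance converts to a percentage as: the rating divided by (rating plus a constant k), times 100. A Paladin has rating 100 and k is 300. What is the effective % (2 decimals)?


effective% = rating / (rating + k) * 100
= 100 / (100 + 300) * 100
= 100 / 400 * 100
= 0.25 * 100
= 25.00%

25.00%


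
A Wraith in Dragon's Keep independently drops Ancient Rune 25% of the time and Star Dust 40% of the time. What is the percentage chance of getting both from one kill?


For independent events, P(both) = P(A) * P(B)
= 25% * 40%
= 1000 / 100 %
= 10.0%

10.0%


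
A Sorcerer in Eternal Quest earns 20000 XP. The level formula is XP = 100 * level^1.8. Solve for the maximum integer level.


XP = 100 * level^1.8, so level = (XP / 100)^(1/1.8)
= (20000 / 100)^(1/1.8)
= 200.0^0.5556
= 18.9824
Floor: level = 18

level 18


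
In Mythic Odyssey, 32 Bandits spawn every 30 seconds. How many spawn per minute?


Spawns per minute = count * (60 / interval)
= 32 * (60 / 30)
= 32 * 2.0
= 64.0

64.0 per minute


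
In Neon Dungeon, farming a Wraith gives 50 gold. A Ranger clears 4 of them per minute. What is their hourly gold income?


Gold per minute = 50 * 4 = 200
Gold per hour = 200 * 60 = 12000

12000 gold/hour


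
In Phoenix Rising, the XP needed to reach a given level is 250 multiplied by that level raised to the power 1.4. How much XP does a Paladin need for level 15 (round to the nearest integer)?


XP = 250 * level^1.4
Substitute level = 15:
XP = 250 * 15^1.4
= 250 * 44.3127
= 11078

11078 XP


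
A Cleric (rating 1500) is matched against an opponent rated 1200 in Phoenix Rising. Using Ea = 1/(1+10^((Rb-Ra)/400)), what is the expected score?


Elo expected score: Ea = 1/(1 + 10^((Rb-Ra)/400))
Rb - Ra = 1200 - 1500 = -300
(Rb-Ra)/400 = -300/400 = -0.75
10^-0.75 = 0.177828
Ea = 1/(1 + 0.177828) = 1/1.177828 = 0.8490

0.8490


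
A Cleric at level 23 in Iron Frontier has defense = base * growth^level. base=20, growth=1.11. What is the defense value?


value = base * growth^level
= 20 * 1.11^23
= 20 * 11.026267
= 220.53

220.53 defense


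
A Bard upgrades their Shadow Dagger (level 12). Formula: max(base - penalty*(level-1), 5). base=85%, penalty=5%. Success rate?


raw_rate = 85 - 5 * (12 - 1)
= 85 - 5 * 11
= 85 - 55
= 30
Apply floor: max(30, 5) = 30%

30%


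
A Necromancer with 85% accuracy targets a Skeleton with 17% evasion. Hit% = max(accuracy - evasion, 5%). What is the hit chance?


accuracy - evasion = 85 - 17 = 68
Apply floor: max(68, 5) = 68
Hit chance = 68%

68%


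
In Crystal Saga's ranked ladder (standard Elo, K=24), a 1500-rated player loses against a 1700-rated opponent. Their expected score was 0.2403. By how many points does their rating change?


Elo update: delta = K * (S - Ea), where S = 0 (loses)
S - Ea = 0 - 0.2403 = -0.2403
Rating change = 24 * -0.2403
= -5.77

-5.77 rating points


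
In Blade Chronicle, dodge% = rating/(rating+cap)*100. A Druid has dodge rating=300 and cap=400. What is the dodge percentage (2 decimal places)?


dodge% = 300 / (300 + 400) * 100
= 300 / 700 * 100
= 0.428571 * 100
= 42.86%

42.86%
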